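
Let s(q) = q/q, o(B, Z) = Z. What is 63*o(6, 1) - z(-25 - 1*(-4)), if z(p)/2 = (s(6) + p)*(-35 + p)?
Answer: -2177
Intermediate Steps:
s(q) = 1
z(p) = 2*(1 + p)*(-35 + p) (z(p) = 2*((1 + p)*(-35 + p)) = 2*(1 + p)*(-35 + p))
63*o(6, 1) - z(-25 - 1*(-4)) = 63*1 - (-70 - 68*(-25 - 1*(-4)) + 2*(-25 - 1*(-4))²) = 63 - (-70 - 68*(-25 + 4) + 2*(-25 + 4)²) = 63 - (-70 - 68*(-21) + 2*(-21)²) = 63 - (-70 + 1428 + 2*441) = 63 - (-70 + 1428 + 882) = 63 - 1*2240 = 63 - 2240 = -2177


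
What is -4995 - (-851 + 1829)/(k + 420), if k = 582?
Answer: -834328/167 ≈ -4996.0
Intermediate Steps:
-4995 - (-851 + 1829)/(k + 420) = -4995 - (-851 + 1829)/(582 + 420) = -4995 - 978/1002 = -4995 - 1*163/167 = -4995 - 163/167 = -834328/167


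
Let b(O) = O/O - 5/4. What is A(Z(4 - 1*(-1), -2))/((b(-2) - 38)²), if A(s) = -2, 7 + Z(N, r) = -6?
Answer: -32/23409 ≈ -0.0013670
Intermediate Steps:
Z(N, r) = -13 (Z(N, r) = -7 - 6 = -13)
b(O) = -¼ (b(O) = 1 - 5*¼ = 1 - 5/4 = -¼)
A(Z(4 - 1*(-1), -2))/((b(-2) - 38)²) = -2/(-¼ - 38)² = -2/((-153/4)²) = -2/23409/16 = -2*16/23409 = -32/23409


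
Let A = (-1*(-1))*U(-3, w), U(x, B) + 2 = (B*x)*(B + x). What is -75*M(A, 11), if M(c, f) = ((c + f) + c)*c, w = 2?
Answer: -5700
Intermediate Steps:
U(x, B) = -2 + B*x*(B + x) (U(x, B) = -2 + (B*x)*(B + x) = -2 + B*x*(B + x))
A = 4 (A = (-1*(-1))*(-2 + 2*(-3)**2 - 3*2**2) = 1*(-2 + 2*9 - 3*4) = 1*(-2 + 18 - 12) = 1*4 = 4)
M(c, f) = c*(f + 2*c) (M(c, f) = (f + 2*c)*c = c*(f + 2*c))
-75*M(A, 11) = -300*(11 + 2*4) = -300*(11 + 8) = -300*19 = -75*76 = -5700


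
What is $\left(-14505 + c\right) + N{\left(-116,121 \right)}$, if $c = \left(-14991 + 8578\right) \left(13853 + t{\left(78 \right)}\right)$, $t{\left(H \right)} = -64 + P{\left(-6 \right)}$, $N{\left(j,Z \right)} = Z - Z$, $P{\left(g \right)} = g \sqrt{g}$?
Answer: $-88443362 + 38478 i \sqrt{6} \approx -8.8443 \cdot 10^{7} + 94252.0 i$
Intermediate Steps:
$P{\left(g \right)} = g^{\frac{3}{2}}$
$N{\left(j,Z \right)} = 0$
$t{\left(H \right)} = -64 - 6 i \sqrt{6}$ ($t{\left(H \right)} = -64 + \left(-6\right)^{\frac{3}{2}} = -64 - 6 i \sqrt{6}$)
$c = -88428857 + 38478 i \sqrt{6}$ ($c = \left(-14991 + 8578\right) \left(13853 - \left(64 + 6 i \sqrt{6}\right)\right) = - 6413 \left(13789 - 6 i \sqrt{6}\right) = -88428857 + 38478 i \sqrt{6} \approx -8.8429 \cdot 10^{7} + 94252.0 i$)
$\left(-14505 + c\right) + N{\left(-116,121 \right)} = \left(-14505 - \left(88428857 - 38478 i \sqrt{6}\right)\right) + 0 = \left(-88443362 + 38478 i \sqrt{6}\right) + 0 = -88443362 + 38478 i \sqrt{6}$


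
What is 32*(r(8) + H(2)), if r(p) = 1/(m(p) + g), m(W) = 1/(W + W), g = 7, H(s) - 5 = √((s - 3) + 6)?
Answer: 18592/113 + 32*√5 ≈ 236.09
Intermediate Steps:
H(s) = 5 + √(3 + s) (H(s) = 5 + √((s - 3) + 6) = 5 + √((-3 + s) + 6) = 5 + √(3 + s))
m(W) = 1/(2*W)
r(p) = 1/(7 + 1/(2*p)) (r(p) = 1/(1/(2*p) + 7) = 1/(7 + 1/(2*p)))
32*(r(8) + H(2)) = 32*(2*8/(1 + 14*8) + (5 + √(3 + 2))) = 32*(2*8/(1 + 112) + (5 + √5)) = 32*(2*8/113 + (5 + √5)) = 32*(2*8*(1/113) + (5 + √5)) = 32*(16/113 + (5 + √5)) = 32*(581/113 + √5) = 18592/113 + 32*√5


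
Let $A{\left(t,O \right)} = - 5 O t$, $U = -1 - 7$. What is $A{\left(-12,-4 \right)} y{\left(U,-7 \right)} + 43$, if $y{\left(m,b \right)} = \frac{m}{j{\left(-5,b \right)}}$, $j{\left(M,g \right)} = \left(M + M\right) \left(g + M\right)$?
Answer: $59$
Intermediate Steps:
$j{\left(M,g \right)} = 2 M \left(M + g\right)$
$U = -8$ ($U = -1 - 7 = -8$)
$A{\left(t,O \right)} = - 5 O t$
$y{\left(m,b \right)} = \frac{m}{50 - 10 b}$ ($y{\left(m,b \right)} = \frac{m}{2 \left(-5\right) \left(-5 + b\right)} = \frac{m}{50 - 10 b}$)
$A{\left(-12,-4 \right)} y{\left(U,-7 \right)} + 43 = \left(-5\right) \left(-4\right) \left(-12\right) \left(\left(-1\right) \left(-8\right) \frac{1}{-50 + 10 \left(-7\right)}\right) + 43 = - 240 \left(\left(-1\right) \left(-8\right) \frac{1}{-50 - 70}\right) + 43 = - 240 \left(\left(-1\right) \left(-8\right) \frac{1}{-120}\right) + 43 = - 240 \left(\left(-1\right) \left(-8\right) \left(- \frac{1}{120}\right)\right) + 43 = \left(-240\right) \left(- \frac{1}{15}\right) + 43 = 16 + 43 = 59$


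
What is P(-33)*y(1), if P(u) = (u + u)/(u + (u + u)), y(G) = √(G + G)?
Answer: 2*√2/3 ≈ 0.94281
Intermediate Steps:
y(G) = √2*√G (y(G) = √(2*G) = √2*√G)
P(u) = ⅔ (P(u) = (2*u)/(u + 2*u) = (2*u)/((3*u)) = (2*u)*(1/(3*u)) = ⅔)
P(-33)*y(1) = 2*(√2*√1)/3 = 2*(√2*1)/3 = 2*√2/3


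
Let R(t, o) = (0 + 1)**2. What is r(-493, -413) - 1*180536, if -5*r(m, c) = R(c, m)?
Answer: -902681/5 ≈ -1.8054e+5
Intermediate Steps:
R(t, o) = 1 (R(t, o) = 1**2 = 1)
r(m, c) = -1/5 (r(m, c) = -1/5*1 = -1/5)
r(-493, -413) - 1*180536 = -1/5 - 1*180536 = -1/5 - 180536 = -902681/5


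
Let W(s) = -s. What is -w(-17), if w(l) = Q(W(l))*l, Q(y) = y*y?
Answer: 4913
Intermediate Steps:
Q(y) = y²
w(l) = l³ (w(l) = (-l)²*l = l²*l = l³)
-w(-17) = -1*(-17)³ = -1*(-4913) = 4913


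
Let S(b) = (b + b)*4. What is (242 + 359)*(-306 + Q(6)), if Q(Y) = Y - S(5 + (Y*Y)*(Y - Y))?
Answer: -204340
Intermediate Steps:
S(b) = 8*b (S(b) = (2*b)*4 = 8*b)
Q(Y) = -40 + Y (Q(Y) = Y - 8*(5 + (Y*Y)*(Y - Y)) = Y - 8*(5 + Y**2*0) = Y - 8*(5 + 0) = Y - 8*5 = Y - 1*40 = Y - 40 = -40 + Y)
(242 + 359)*(-306 + Q(6)) = (242 + 359)*(-306 + (-40 + 6)) = 601*(-306 - 34) = 601*(-340) = -204340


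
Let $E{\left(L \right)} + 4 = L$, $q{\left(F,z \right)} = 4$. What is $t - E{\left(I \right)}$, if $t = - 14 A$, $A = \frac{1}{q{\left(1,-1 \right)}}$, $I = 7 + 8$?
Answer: $- \frac{29}{2} \approx -14.5$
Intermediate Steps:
$I = 15$
$E{\left(L \right)} = -4 + L$
$A = \frac{1}{4} \approx 0.25$
$t = - \frac{7}{2}$ ($t = \left(-14\right) \frac{1}{4} = - \frac{7}{2} \approx -3.5$)
$t - E{\left(I \right)} = - \frac{7}{2} - \left(-4 + 15\right) = - \frac{7}{2} - 11 = - \frac{29}{2}$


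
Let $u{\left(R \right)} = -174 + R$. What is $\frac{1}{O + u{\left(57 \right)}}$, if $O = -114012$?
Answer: $- \frac{1}{114129} \approx -8.762 \cdot 10^{-6}$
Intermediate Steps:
$\frac{1}{O + u{\left(57 \right)}} = \frac{1}{-114012 + \left(-174 + 57\right)} = \frac{1}{-114012 - 117} = \frac{1}{-114129} = - \frac{1}{114129}$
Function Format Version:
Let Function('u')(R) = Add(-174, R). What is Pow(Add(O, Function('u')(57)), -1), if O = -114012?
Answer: Rational(-1, 114129) ≈ -8.7620e-6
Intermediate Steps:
Pow(Add(O, Function('u')(57)), -1) = Pow(Add(-114012, Add(-174, 57)), -1) = Pow(Add(-114012, -117), -1) = Pow(-114129, -1) = Rational(-1, 114129)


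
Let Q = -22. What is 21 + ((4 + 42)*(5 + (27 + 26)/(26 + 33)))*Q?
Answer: -350937/59 ≈ -5948.1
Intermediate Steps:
21 + ((4 + 42)*(5 + (27 + 26)/(26 + 33)))*Q = 21 + ((4 + 42)*(5 + (27 + 26)/(26 + 33)))*(-22) = 21 + (46*(5 + 53/59))*(-22) = 21 + (46*(348/59))*(-22) = 21 + (16008/59)*(-22) = 21 - 352176/59 = -350937/59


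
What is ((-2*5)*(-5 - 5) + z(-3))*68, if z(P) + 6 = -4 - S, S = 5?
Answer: 5780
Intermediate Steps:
z(P) = -15 (z(P) = -6 + (-4 - 1*5) = -6 + (-4 - 5) = -6 - 9 = -15)
((-2*5)*(-5 - 5) + z(-3))*68 = ((-2*5)*(-5 - 5) - 15)*68 = (-10*(-10) - 15)*68 = (100 - 15)*68 = 85*68 = 5780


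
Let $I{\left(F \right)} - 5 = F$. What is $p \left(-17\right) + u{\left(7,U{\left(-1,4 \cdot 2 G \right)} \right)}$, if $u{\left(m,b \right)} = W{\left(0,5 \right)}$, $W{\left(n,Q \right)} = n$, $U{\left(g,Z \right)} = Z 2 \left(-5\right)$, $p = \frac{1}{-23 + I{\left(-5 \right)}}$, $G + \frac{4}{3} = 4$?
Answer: $\frac{17}{23} \approx 0.73913$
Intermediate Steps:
$G = \frac{8}{3}$ ($G = - \frac{4}{3} + 4 = \frac{8}{3} \approx 2.6667$)
$I{\left(F \right)} = 5 + F$
$p = - \frac{1}{23}$ ($p = \frac{1}{-23 + \left(5 - 5\right)} = \frac{1}{-23 + 0} = \frac{1}{-23} = - \frac{1}{23} \approx -0.043478$)
$U{\left(g,Z \right)} = - 10 Z$ ($U{\left(g,Z \right)} = 2 Z \left(-5\right) = - 10 Z$)
$u{\left(m,b \right)} = 0$
$p \left(-17\right) + u{\left(7,U{\left(-1,4 \cdot 2 G \right)} \right)} = \left(- \frac{1}{23}\right) \left(-17\right) + 0 = \frac{17}{23} + 0 = \frac{17}{23}$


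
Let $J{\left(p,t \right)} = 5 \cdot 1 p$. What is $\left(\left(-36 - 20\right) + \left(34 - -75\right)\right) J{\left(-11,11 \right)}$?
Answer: $-2915$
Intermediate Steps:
$J{\left(p,t \right)} = 5 p$
$\left(\left(-36 - 20\right) + \left(34 - -75\right)\right) J{\left(-11,11 \right)} = \left(\left(-36 - 20\right) + \left(34 - -75\right)\right) 5 \left(-11\right) = \left(\left(-36 - 20\right) + \left(34 + 75\right)\right) \left(-55\right) = \left(-56 + 109\right) \left(-55\right) = 53 \left(-55\right) = -2915$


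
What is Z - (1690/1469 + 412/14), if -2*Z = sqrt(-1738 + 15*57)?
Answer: -24188/791 - I*sqrt(883)/2 ≈ -30.579 - 14.858*I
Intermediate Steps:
Z = -I*sqrt(883)/2 (Z = -sqrt(-1738 + 15*57)/2 = -sqrt(-1738 + 855)/2 = -I*sqrt(883)/2 ≈ -14.858*I)
Z - (1690/1469 + 412/14) = -I*sqrt(883)/2 - (1690/1469 + 412/14) = -I*sqrt(883)/2 - (1690*(1/1469) + 412*(1/14)) = -I*sqrt(883)/2 - (130/113 + 206/7) = -I*sqrt(883)/2 - 1*24188/791 = -I*sqrt(883)/2 - 24188/791 = -24188/791 - I*sqrt(883)/2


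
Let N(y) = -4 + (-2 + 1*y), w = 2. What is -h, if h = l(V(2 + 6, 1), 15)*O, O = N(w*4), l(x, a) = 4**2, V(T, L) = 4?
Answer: -32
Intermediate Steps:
N(y) = -6 + y (N(y) = -4 + (-2 + y) = -6 + y)
l(x, a) = 16
O = 2 (O = -6 + 2*4 = -6 + 8 = 2)
h = 32 (h = 16*2 = 32)
-h = -1*32 = -32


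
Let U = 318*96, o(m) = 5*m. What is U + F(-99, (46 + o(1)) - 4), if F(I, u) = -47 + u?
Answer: 30528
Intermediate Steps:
U = 30528
U + F(-99, (46 + o(1)) - 4) = 30528 + (-47 + ((46 + 5*1) - 4)) = 30528 + (-47 + ((46 + 5) - 4)) = 30528 + (-47 + (51 - 4)) = 30528 + (-47 + 47) = 30528 + 0 = 30528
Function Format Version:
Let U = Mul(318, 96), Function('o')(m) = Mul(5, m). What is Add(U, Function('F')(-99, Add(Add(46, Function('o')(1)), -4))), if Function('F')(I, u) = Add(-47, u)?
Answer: 30528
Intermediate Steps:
U = 30528
Add(U, Function('F')(-99, Add(Add(46, Function('o')(1)), -4))) = Add(30528, Add(-47, Add(Add(46, Mul(5, 1)), -4))) = Add(30528, Add(-47, Add(Add(46, 5), -4))) = Add(30528, Add(-47, Add(51, -4))) = Add(30528, Add(-47, 47)) = Add(30528, 0) = 30528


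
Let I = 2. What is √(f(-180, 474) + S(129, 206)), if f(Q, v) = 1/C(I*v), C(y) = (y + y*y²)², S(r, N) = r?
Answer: √93635535988134752401/851972340 ≈ 11.358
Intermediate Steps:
C(y) = (y + y³)²
f(Q, v) = 1/(4*v²*(1 + 4*v²)²) (f(Q, v) = 1/((2*v)²*(1 + (2*v)²)²) = 1/((4*v²)*(1 + 4*v²)²) = 1/(4*v²*(1 + 4*v²)²))
√(f(-180, 474) + S(129, 206)) = √((¼)/(474²*(1 + 4*474²)²) + 129) = √((¼)*(1/224676)/(1 + 4*224676)² + 129) = √((¼)*(1/224676)/(1 + 898704)² + 129) = √((¼)*(1/224676)/898705² + 129) = √((¼)*(1/224676)*(1/807670677025) + 129) = √(1/725856868125075600 + 129) = √(93635535988134752401/725856868125075600) = √93635535988134752401/851972340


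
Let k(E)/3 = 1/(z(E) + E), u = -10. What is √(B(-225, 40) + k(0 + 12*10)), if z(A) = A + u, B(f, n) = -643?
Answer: I*√34014010/230 ≈ 25.357*I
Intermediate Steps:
z(A) = -10 + A (z(A) = A - 10 = -10 + A)
k(E) = 3/(-10 + 2*E) (k(E) = 3/((-10 + E) + E) = 3/(-10 + 2*E))
√(B(-225, 40) + k(0 + 12*10)) = √(-643 + 3/(2*(-5 + (0 + 12*10)))) = √(-643 + 3/(2*(-5 + (0 + 120)))) = √(-643 + 3/(2*(-5 + 120))) = √(-643 + (3/2)/115) = √(-643 + (3/2)*(1/115)) = √(-643 + 3/230) = √(-147887/230) = I*√34014010/230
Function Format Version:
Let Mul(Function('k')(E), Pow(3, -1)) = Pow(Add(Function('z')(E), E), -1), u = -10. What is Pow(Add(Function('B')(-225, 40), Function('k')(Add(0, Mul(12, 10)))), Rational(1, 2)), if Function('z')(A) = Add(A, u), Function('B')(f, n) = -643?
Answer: Mul(Rational(1, 230), I, Pow(34014010, Rational(1, 2))) ≈ Mul(25.357, I)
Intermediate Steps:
Function('z')(A) = Add(-10, A) (Function('z')(A) = Add(A, -10) = Add(-10, A))
Function('k')(E) = Mul(3, Pow(Add(-10, Mul(2, E)), -1)) (Function('k')(E) = Mul(3, Pow(Add(Add(-10, E), E), -1)) = Mul(3, Pow(Add(-10, Mul(2, E)), -1)))
Pow(Add(Function('B')(-225, 40), Function('k')(Add(0, Mul(12, 10)))), Rational(1, 2)) = Pow(Add(-643, Mul(Rational(3, 2), Pow(Add(-5, Add(0, Mul(12, 10))), -1))), Rational(1, 2)) = Pow(Add(-643, Mul(Rational(3, 2), Pow(Add(-5, Add(0, 120)), -1))), Rational(1, 2)) = Pow(Add(-643, Mul(Rational(3, 2), Pow(Add(-5, 120), -1))), Rational(1, 2)) = Pow(Add(-643, Mul(Rational(3, 2), Pow(115, -1))), Rational(1, 2)) = Pow(Add(-643, Mul(Rational(3, 2), Rational(1, 115))), Rational(1, 2)) = Pow(Add(-643, Rational(3, 230)), Rational(1, 2)) = Pow(Rational(-147887, 230), Rational(1, 2)) = Mul(Rational(1, 230), I, Pow(34014010, Rational(1, 2)))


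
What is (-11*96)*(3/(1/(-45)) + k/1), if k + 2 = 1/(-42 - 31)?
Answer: 10562112/73 ≈ 1.4469e+5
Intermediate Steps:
k = -147/73 (k = -2 + 1/(-42 - 31) = -2 + 1/(-73) = -2 - 1/73 = -147/73 ≈ -2.0137)
(-11*96)*(3/(1/(-45)) + k/1) = (-11*96)*(3/(1/(-45)) - 147/73/1) = -1056*(3/(-1/45) - 147/73*1) = -1056*(3*(-45) - 147/73) = -1056*(-135 - 147/73) = -1056*(-10002/73) = 10562112/73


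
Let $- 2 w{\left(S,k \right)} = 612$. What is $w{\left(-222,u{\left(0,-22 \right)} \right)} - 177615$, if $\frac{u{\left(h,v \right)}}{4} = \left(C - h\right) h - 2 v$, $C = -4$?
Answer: $-177921$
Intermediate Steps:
$u{\left(h,v \right)} = - 8 v + 4 h \left(-4 - h\right)$ ($u{\left(h,v \right)} = 4 \left(\left(-4 - h\right) h - 2 v\right) = 4 \left(h \left(-4 - h\right) - 2 v\right) = 4 \left(- 2 v + h \left(-4 - h\right)\right) = - 8 v + 4 h \left(-4 - h\right)$)
$w{\left(S,k \right)} = -306$ ($w{\left(S,k \right)} = \left(- \frac{1}{2}\right) 612 = -306$)
$w{\left(-222,u{\left(0,-22 \right)} \right)} - 177615 = -306 - 177615 = -177921$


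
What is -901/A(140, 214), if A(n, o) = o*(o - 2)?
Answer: -17/856 ≈ -0.019860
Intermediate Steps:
A(n, o) = o*(-2 + o)
-901/A(140, 214) = -901*1/(214*(-2 + 214)) = -901/(214*212) = -901/45368 = -901*1/45368 = -17/856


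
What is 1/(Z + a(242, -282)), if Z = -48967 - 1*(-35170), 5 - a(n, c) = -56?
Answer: -1/13736 ≈ -7.2801e-5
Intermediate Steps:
a(n, c) = 61 (a(n, c) = 5 - 1*(-56) = 5 + 56 = 61)
Z = -13797 (Z = -48967 + 35170 = -13797)
1/(Z + a(242, -282)) = 1/(-13797 + 61) = 1/(-13736) = -1/13736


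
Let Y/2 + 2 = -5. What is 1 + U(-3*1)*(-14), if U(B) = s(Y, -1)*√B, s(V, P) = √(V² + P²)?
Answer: 1 - 14*I*√591 ≈ 1.0 - 340.35*I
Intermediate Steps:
Y = -14 (Y = -4 + 2*(-5) = -4 - 10 = -14)
s(V, P) = √(P² + V²)
U(B) = √197*√B (U(B) = √((-1)² + (-14)²)*√B = √(1 + 196)*√B = √197*√B)
1 + U(-3*1)*(-14) = 1 + (√197*√(-3*1))*(-14) = 1 + (√197*√(-3))*(-14) = 1 + (√197*(I*√3))*(-14) = 1 + (I*√591)*(-14) = 1 - 14*I*√591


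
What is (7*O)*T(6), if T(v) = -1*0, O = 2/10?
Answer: 0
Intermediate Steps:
O = ⅕ (O = 2*(⅒) = ⅕ ≈ 0.20000)
T(v) = 0
(7*O)*T(6) = (7*(⅕))*0 = (7/5)*0 = 0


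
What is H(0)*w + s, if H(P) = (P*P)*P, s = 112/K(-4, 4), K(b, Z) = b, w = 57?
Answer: -28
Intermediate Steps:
s = -28 (s = 112/(-4) = 112*(-¼) = -28)
H(P) = P³ (H(P) = P²*P = P³)
H(0)*w + s = 0³*57 - 28 = 0*57 - 28 = 0 - 28 = -28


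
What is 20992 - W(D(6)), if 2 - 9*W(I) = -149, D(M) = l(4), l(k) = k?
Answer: 188777/9 ≈ 20975.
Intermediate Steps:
D(M) = 4
W(I) = 151/9 (W(I) = 2/9 - ⅑*(-149) = 2/9 + 149/9 = 151/9)
20992 - W(D(6)) = 20992 - 1*151/9 = 20992 - 151/9 = 188777/9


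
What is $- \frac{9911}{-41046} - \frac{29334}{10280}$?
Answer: $- \frac{275539571}{105488220} \approx -2.612$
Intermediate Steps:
$- \frac{9911}{-41046} - \frac{29334}{10280} = \left(-9911\right) \left(- \frac{1}{41046}\right) - \frac{14667}{5140} = \frac{9911}{41046} - \frac{14667}{5140} = - \frac{275539571}{105488220}$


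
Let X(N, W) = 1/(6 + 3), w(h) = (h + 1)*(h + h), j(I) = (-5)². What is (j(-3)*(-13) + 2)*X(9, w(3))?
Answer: -323/9 ≈ -35.889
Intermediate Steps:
j(I) = 25
w(h) = 2*h*(1 + h) (w(h) = (1 + h)*(2*h) = 2*h*(1 + h))
X(N, W) = ⅑ (X(N, W) = 1/9 = ⅑)
(j(-3)*(-13) + 2)*X(9, w(3)) = (25*(-13) + 2)*(⅑) = (-325 + 2)*(⅑) = -323*⅑ = -323/9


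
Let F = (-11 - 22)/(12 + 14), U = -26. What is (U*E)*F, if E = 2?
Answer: 66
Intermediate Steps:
F = -33/26 ≈ -1.2692
(U*E)*F = -26*2*(-33/26) = -52*(-33/26) = 66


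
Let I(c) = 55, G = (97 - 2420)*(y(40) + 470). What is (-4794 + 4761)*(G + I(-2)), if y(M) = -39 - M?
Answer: 29971854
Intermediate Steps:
G = -908293 (G = (97 - 2420)*((-39 - 1*40) + 470) = -2323*((-39 - 40) + 470) = -2323*(-79 + 470) = -2323*391 = -908293)
(-4794 + 4761)*(G + I(-2)) = (-4794 + 4761)*(-908293 + 55) = -33*(-908238) = 29971854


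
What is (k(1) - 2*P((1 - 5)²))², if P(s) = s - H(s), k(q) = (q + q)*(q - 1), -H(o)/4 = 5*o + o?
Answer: 640000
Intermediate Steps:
H(o) = -24*o (H(o) = -4*(5*o + o) = -24*o)
k(q) = 2*q*(-1 + q) (k(q) = (2*q)*(-1 + q) = 2*q*(-1 + q))
P(s) = 25*s (P(s) = s - (-24)*s = s + 24*s = 25*s)
(k(1) - 2*P((1 - 5)²))² = (2*1*(-1 + 1) - 50*(1 - 5)²)² = (2*1*0 - 50*(-4)²)² = (0 - 50*16)² = (0 - 2*400)² = (0 - 800)² = (-800)² = 640000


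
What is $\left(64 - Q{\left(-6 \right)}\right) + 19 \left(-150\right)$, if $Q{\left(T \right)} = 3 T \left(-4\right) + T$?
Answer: $-2852$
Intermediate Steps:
$Q{\left(T \right)} = - 11 T$ ($Q{\left(T \right)} = - 12 T + T = - 11 T$)
$\left(64 - Q{\left(-6 \right)}\right) + 19 \left(-150\right) = \left(64 - \left(-11\right) \left(-6\right)\right) + 19 \left(-150\right) = \left(64 - 66\right) - 2850 = -2 - 2850 = -2852$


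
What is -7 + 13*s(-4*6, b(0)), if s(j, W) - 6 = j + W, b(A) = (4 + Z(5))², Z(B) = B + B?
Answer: 2307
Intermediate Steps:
Z(B) = 2*B
b(A) = 196 (b(A) = (4 + 2*5)² = (4 + 10)² = 14² = 196)
s(j, W) = 6 + W + j (s(j, W) = 6 + (j + W) = 6 + (W + j) = 6 + W + j)
-7 + 13*s(-4*6, b(0)) = -7 + 13*(6 + 196 - 4*6) = -7 + 13*(6 + 196 - 24) = -7 + 13*178 = -7 + 2314 = 2307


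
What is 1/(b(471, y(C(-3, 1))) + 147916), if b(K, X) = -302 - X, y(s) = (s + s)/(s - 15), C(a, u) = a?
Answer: 3/442841 ≈ 6.7744e-6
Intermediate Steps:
y(s) = 2*s/(-15 + s) (y(s) = (2*s)/(-15 + s) = 2*s/(-15 + s))
1/(b(471, y(C(-3, 1))) + 147916) = 1/((-302 - 2*(-3)/(-15 - 3)) + 147916) = 1/((-302 - 2*(-3)/(-18)) + 147916) = 1/((-302 - 2*(-3)*(-1)/18) + 147916) = 1/((-302 - 1*⅓) + 147916) = 1/((-302 - ⅓) + 147916) = 1/(-907/3 + 147916) = 1/(442841/3) = 3/442841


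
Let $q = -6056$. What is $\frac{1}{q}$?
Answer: $- \frac{1}{6056} \approx -0.00016513$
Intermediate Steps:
$\frac{1}{q} = \frac{1}{-6056} = - \frac{1}{6056}$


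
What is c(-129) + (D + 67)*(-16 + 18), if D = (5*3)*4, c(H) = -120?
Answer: 134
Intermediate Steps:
D = 60 (D = 15*4 = 60)
c(-129) + (D + 67)*(-16 + 18) = -120 + (60 + 67)*(-16 + 18) = -120 + 127*2 = -120 + 254 = 134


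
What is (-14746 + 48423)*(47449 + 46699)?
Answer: 3170622196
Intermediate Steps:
(-14746 + 48423)*(47449 + 46699) = 33677*94148 = 3170622196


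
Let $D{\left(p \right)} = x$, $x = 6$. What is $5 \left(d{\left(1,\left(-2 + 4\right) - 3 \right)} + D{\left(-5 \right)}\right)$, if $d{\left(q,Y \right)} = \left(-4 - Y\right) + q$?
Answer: $20$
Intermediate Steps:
$D{\left(p \right)} = 6$
$d{\left(q,Y \right)} = -4 + q - Y$
$5 \left(d{\left(1,\left(-2 + 4\right) - 3 \right)} + D{\left(-5 \right)}\right) = 5 \left(\left(-4 + 1 - \left(\left(-2 + 4\right) - 3\right)\right) + 6\right) = 5 \left(\left(-4 + 1 - \left(2 - 3\right)\right) + 6\right) = 5 \left(\left(-4 + 1 - -1\right) + 6\right) = 5 \left(\left(-4 + 1 + 1\right) + 6\right) = 5 \left(-2 + 6\right) = 5 \cdot 4 = 20$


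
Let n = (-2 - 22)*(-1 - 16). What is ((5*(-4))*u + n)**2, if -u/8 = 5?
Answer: 1459264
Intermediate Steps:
u = -40 (u = -8*5 = -40)
n = 408 (n = -24*(-17) = 408)
((5*(-4))*u + n)**2 = ((5*(-4))*(-40) + 408)**2 = (-20*(-40) + 408)**2 = (800 + 408)**2 = 1208**2 = 1459264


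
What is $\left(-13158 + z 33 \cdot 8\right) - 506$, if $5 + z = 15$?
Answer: $-11024$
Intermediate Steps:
$z = 10$ ($z = -5 + 15 = 10$)
$\left(-13158 + z 33 \cdot 8\right) - 506 = \left(-13158 + 10 \cdot 33 \cdot 8\right) - 506 = \left(-13158 + 330 \cdot 8\right) - 506 = \left(-13158 + 2640\right) - 506 = -10518 - 506 = -11024$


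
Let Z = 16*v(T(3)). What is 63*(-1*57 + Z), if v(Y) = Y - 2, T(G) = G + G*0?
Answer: -2583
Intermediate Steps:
T(G) = G (T(G) = G + 0 = G)
v(Y) = -2 + Y
Z = 16 (Z = 16*(-2 + 3) = 16*1 = 16)
63*(-1*57 + Z) = 63*(-1*57 + 16) = 63*(-57 + 16) = 63*(-41) = -2583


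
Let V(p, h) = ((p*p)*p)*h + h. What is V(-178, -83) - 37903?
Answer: 468061430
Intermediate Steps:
V(p, h) = h + h*p**3 (V(p, h) = (p**2*p)*h + h = p**3*h + h = h*p**3 + h = h + h*p**3)
V(-178, -83) - 37903 = -83*(1 + (-178)**3) - 37903 = -83*(1 - 5639752) - 37903 = -83*(-5639751) - 37903 = 468099333 - 37903 = 468061430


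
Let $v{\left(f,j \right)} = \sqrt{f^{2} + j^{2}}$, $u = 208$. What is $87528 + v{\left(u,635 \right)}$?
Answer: $87528 + \sqrt{446489} \approx 88196.0$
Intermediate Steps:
$87528 + v{\left(u,635 \right)} = 87528 + \sqrt{208^{2} + 635^{2}} = 87528 + \sqrt{43264 + 403225} = 87528 + \sqrt{446489}$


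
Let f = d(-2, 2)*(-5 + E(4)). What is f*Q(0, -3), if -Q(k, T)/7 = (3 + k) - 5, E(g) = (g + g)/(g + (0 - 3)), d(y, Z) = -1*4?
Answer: -168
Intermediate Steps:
d(y, Z) = -4
E(g) = 2*g/(-3 + g) (E(g) = (2*g)/(g - 3) = (2*g)/(-3 + g) = 2*g/(-3 + g))
Q(k, T) = 14 - 7*k (Q(k, T) = -7*((3 + k) - 5) = -7*(-2 + k) = 14 - 7*k)
f = -12 (f = -4*(-5 + 2*4/(-3 + 4)) = -4*(-5 + 2*4/1) = -4*(-5 + 2*4*1) = -4*(-5 + 8) = -4*3 = -12)
f*Q(0, -3) = -12*(14 - 7*0) = -12*(14 + 0) = -12*14 = -168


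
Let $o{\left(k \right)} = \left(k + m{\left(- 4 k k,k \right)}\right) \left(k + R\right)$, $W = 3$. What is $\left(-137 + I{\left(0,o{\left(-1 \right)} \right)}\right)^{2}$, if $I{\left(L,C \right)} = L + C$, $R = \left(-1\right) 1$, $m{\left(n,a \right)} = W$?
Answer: $19881$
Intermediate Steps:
$m{\left(n,a \right)} = 3$
$R = -1$
$o{\left(k \right)} = \left(-1 + k\right) \left(3 + k\right)$ ($o{\left(k \right)} = \left(k + 3\right) \left(k - 1\right) = \left(3 + k\right) \left(-1 + k\right) = \left(-1 + k\right) \left(3 + k\right)$)
$I{\left(L,C \right)} = C + L$
$\left(-137 + I{\left(0,o{\left(-1 \right)} \right)}\right)^{2} = \left(-137 + \left(\left(-3 + \left(-1\right)^{2} + 2 \left(-1\right)\right) + 0\right)\right)^{2} = \left(-137 + \left(\left(-3 + 1 - 2\right) + 0\right)\right)^{2} = \left(-137 + \left(-4 + 0\right)\right)^{2} = \left(-137 - 4\right)^{2} = \left(-141\right)^{2} = 19881$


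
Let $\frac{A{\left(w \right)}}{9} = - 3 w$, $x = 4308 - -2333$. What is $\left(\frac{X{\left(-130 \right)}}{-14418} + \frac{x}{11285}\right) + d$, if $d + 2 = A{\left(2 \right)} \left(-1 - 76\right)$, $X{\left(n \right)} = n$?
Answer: $\frac{338154024634}{81353565} \approx 4156.6$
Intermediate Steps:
$x = 6641$ ($x = 4308 + 2333 = 6641$)
$A{\left(w \right)} = - 27 w$ ($A{\left(w \right)} = 9 \left(- 3 w\right) = - 27 w$)
$d = 4156$ ($d = -2 + \left(-27\right) 2 \left(-1 - 76\right) = -2 - -4158 = -2 + 4158 = 4156$)
$\left(\frac{X{\left(-130 \right)}}{-14418} + \frac{x}{11285}\right) + d = \left(- \frac{130}{-14418} + \frac{6641}{11285}\right) + 4156 = \left(\left(-130\right) \left(- \frac{1}{14418}\right) + 6641 \cdot \frac{1}{11285}\right) + 4156 = \left(\frac{65}{7209} + \frac{6641}{11285}\right) + 4156 = \frac{48608494}{81353565} + 4156 = \frac{338154024634}{81353565}$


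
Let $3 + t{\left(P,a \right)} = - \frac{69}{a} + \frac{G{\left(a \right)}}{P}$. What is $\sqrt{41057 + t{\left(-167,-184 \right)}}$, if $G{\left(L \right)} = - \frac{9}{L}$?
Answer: $\frac{\sqrt{2422746905333}}{7682} \approx 202.62$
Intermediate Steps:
$t{\left(P,a \right)} = -3 - \frac{69}{a} - \frac{9}{P a}$ ($t{\left(P,a \right)} = -3 - \left(\frac{69}{a} - \frac{\left(-9\right) \frac{1}{a}}{P}\right) = -3 - \left(\frac{69}{a} + \frac{9}{P a}\right) = -3 - \frac{69}{a} - \frac{9}{P a}$)
$\sqrt{41057 + t{\left(-167,-184 \right)}} = \sqrt{41057 - \left(3 - \frac{3}{8} + \frac{9}{\left(-167\right) \left(-184\right)}\right)} = \sqrt{41057 - \left(\frac{21}{8} + \frac{9}{30728}\right)} = \sqrt{41057 - \frac{40335}{15364}} = \sqrt{\frac{630759413}{15364}} = \frac{\sqrt{2422746905333}}{7682}$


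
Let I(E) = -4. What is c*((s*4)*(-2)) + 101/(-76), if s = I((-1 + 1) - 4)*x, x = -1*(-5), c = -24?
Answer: -291941/76 ≈ -3841.3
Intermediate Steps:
x = 5
s = -20 (s = -4*5 = -20)
c*((s*4)*(-2)) + 101/(-76) = -24*(-20*4)*(-2) + 101/(-76) = -(-1920)*(-2) + 101*(-1/76) = -24*160 - 101/76 = -3840 - 101/76 = -291941/76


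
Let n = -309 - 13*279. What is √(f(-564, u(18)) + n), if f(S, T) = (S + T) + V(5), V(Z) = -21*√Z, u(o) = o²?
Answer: √(-4176 - 21*√5) ≈ 64.984*I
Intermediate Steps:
f(S, T) = S + T - 21*√5 (f(S, T) = (S + T) - 21*√5 = S + T - 21*√5)
n = -3936 (n = -309 - 3627 = -3936)
√(f(-564, u(18)) + n) = √((-564 + 18² - 21*√5) - 3936) = √((-564 + 324 - 21*√5) - 3936) = √((-240 - 21*√5) - 3936) = √(-4176 - 21*√5)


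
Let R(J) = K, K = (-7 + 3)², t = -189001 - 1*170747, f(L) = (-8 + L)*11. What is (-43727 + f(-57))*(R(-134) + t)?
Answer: 15987209544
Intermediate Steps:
f(L) = -88 + 11*L
t = -359748 (t = -189001 - 170747 = -359748)
K = 16 (K = (-4)² = 16)
R(J) = 16
(-43727 + f(-57))*(R(-134) + t) = (-43727 + (-88 + 11*(-57)))*(16 - 359748) = (-43727 + (-88 - 627))*(-359732) = (-43727 - 715)*(-359732) = -44442*(-359732) = 15987209544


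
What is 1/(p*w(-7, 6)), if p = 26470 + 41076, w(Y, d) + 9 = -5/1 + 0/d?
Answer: -1/945644 ≈ -1.0575e-6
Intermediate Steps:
w(Y, d) = -14 (w(Y, d) = -9 + (-5/1 + 0/d) = -9 + (-5*1 + 0) = -9 + (-5 + 0) = -9 - 5 = -14)
p = 67546
1/(p*w(-7, 6)) = 1/(67546*(-14)) = 1/(-945644) = -1/945644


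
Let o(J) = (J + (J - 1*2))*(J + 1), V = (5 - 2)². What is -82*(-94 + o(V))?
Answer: -5412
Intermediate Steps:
V = 9 (V = 3² = 9)
o(J) = (1 + J)*(-2 + 2*J) (o(J) = (J + (J - 2))*(1 + J) = (J + (-2 + J))*(1 + J) = (-2 + 2*J)*(1 + J) = (1 + J)*(-2 + 2*J))
-82*(-94 + o(V)) = -82*(-94 + (-2 + 2*9²)) = -82*(-94 + (-2 + 2*81)) = -82*(-94 + (-2 + 162)) = -82*(-94 + 160) = -82*66 = -5412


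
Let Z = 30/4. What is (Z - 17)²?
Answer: 361/4 ≈ 90.250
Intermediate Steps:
Z = 15/2 (Z = 30*(¼) = 15/2 ≈ 7.5000)
(Z - 17)² = (15/2 - 17)² = (-19/2)² = 361/4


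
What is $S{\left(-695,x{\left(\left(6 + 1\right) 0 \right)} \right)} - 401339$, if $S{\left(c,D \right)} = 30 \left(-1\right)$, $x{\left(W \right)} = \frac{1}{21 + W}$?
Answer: $-401369$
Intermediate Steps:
$S{\left(c,D \right)} = -30$
$S{\left(-695,x{\left(\left(6 + 1\right) 0 \right)} \right)} - 401339 = -30 - 401339 = -401369$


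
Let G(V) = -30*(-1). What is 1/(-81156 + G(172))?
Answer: -1/81126 ≈ -1.2327e-5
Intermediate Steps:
G(V) = 30
1/(-81156 + G(172)) = 1/(-81156 + 30) = 1/(-81126) = -1/81126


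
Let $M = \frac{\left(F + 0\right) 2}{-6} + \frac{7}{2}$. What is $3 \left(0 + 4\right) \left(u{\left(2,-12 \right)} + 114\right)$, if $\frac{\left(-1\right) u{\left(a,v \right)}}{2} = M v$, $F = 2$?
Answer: $2184$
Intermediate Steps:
$M = \frac{17}{6}$ ($M = \frac{\left(2 + 0\right) 2}{-6} + \frac{7}{2} = 2 \cdot 2 \left(- \frac{1}{6}\right) + 7 \cdot \frac{1}{2} = 4 \left(- \frac{1}{6}\right) + \frac{7}{2} = - \frac{2}{3} + \frac{7}{2} = \frac{17}{6} \approx 2.8333$)
$u{\left(a,v \right)} = - \frac{17 v}{3}$ ($u{\left(a,v \right)} = - 2 \frac{17 v}{6} = - \frac{17 v}{3}$)
$3 \left(0 + 4\right) \left(u{\left(2,-12 \right)} + 114\right) = 3 \left(0 + 4\right) \left(\left(- \frac{17}{3}\right) \left(-12\right) + 114\right) = 3 \cdot 4 \left(68 + 114\right) = 12 \cdot 182 = 2184$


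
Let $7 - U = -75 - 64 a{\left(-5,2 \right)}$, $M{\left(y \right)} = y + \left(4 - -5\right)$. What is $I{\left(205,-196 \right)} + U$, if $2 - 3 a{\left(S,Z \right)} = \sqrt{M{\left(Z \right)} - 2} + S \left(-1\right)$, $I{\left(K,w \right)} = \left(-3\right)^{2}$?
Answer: $-37$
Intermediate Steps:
$M{\left(y \right)} = 9 + y$ ($M{\left(y \right)} = y + \left(4 + 5\right) = y + 9 = 9 + y$)
$I{\left(K,w \right)} = 9$
$a{\left(S,Z \right)} = \frac{2}{3} - \frac{\sqrt{7 + Z}}{3} + \frac{S}{3}$ ($a{\left(S,Z \right)} = \frac{2}{3} - \frac{\sqrt{\left(9 + Z\right) - 2} + S \left(-1\right)}{3} = \frac{2}{3} - \frac{\sqrt{7 + Z} - S}{3} = \frac{2}{3} + \left(- \frac{\sqrt{7 + Z}}{3} + \frac{S}{3}\right) = \frac{2}{3} - \frac{\sqrt{7 + Z}}{3} + \frac{S}{3}$)
$U = -46$ ($U = 7 - \left(-75 - 64 \left(\frac{2}{3} - \frac{\sqrt{7 + 2}}{3} + \frac{1}{3} \left(-5\right)\right)\right) = 7 - \left(-75 - 64 \left(\frac{2}{3} - \frac{\sqrt{9}}{3} - \frac{5}{3}\right)\right) = 7 - \left(-75 - 64 \left(\frac{2}{3} - 1 - \frac{5}{3}\right)\right) = 7 - \left(-75 - -128\right) = 7 - \left(-75 + 128\right) = 7 - 53 = -46$)
$I{\left(205,-196 \right)} + U = 9 - 46 = -37$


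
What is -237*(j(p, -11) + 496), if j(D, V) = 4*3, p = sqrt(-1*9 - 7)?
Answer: -120396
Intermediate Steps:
p = 4*I (p = sqrt(-9 - 7) = sqrt(-16) = 4*I ≈ 4.0*I)
j(D, V) = 12
-237*(j(p, -11) + 496) = -237*(12 + 496) = -237*508 = -120396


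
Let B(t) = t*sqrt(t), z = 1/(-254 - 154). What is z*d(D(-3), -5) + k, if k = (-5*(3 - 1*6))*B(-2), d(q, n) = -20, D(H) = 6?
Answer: 5/102 - 30*I*sqrt(2) ≈ 0.04902 - 42.426*I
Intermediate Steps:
z = -1/408 (z = 1/(-408) = -1/408 ≈ -0.0024510)
B(t) = t**(3/2)
k = -30*I*sqrt(2) (k = (-5*(3 - 1*6))*(-2)**(3/2) = (-5*(3 - 6))*(-2*I*sqrt(2)) = (-5*(-3))*(-2*I*sqrt(2)) = 15*(-2*I*sqrt(2)) = -30*I*sqrt(2) ≈ -42.426*I)
z*d(D(-3), -5) + k = -1/408*(-20) - 30*I*sqrt(2) = 5/102 - 30*I*sqrt(2)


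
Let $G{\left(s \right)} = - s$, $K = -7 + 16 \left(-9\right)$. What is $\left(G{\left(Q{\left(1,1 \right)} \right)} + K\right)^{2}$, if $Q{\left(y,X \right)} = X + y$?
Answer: $23409$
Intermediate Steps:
$K = -151$ ($K = -7 - 144 = -151$)
$\left(G{\left(Q{\left(1,1 \right)} \right)} + K\right)^{2} = \left(- (1 + 1) - 151\right)^{2} = \left(\left(-1\right) 2 - 151\right)^{2} = \left(-2 - 151\right)^{2} = \left(-153\right)^{2} = 23409$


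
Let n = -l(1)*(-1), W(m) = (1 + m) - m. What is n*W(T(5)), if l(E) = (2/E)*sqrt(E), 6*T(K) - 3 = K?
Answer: 2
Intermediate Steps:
T(K) = 1/2 + K/6
l(E) = 2/sqrt(E)
W(m) = 1
n = 2 (n = -2/sqrt(1)*(-1) = -2*(-1) = 2)
n*W(T(5)) = 2*1 = 2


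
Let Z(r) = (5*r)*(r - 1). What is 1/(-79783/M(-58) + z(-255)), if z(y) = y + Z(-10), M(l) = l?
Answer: 58/96893 ≈ 0.00059860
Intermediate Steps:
Z(r) = 5*r*(-1 + r) (Z(r) = (5*r)*(-1 + r) = 5*r*(-1 + r))
z(y) = 550 + y (z(y) = y + 5*(-10)*(-1 - 10) = y + 5*(-10)*(-11) = y + 550 = 550 + y)
1/(-79783/M(-58) + z(-255)) = 1/(-79783/(-58) + (550 - 255)) = 1/(-79783*(-1/58) + 295) = 1/(79783/58 + 295) = 1/(96893/58) = 58/96893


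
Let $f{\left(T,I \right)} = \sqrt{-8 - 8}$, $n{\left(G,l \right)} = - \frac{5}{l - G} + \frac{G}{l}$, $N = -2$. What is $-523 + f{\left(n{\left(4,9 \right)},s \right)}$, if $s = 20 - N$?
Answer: $-523 + 4 i \approx -523.0 + 4.0 i$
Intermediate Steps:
$s = 22$ ($s = 20 - -2 = 20 + 2 = 22$)
$f{\left(T,I \right)} = 4 i$ ($f{\left(T,I \right)} = \sqrt{-16} = 4 i$)
$-523 + f{\left(n{\left(4,9 \right)},s \right)} = -523 + 4 i$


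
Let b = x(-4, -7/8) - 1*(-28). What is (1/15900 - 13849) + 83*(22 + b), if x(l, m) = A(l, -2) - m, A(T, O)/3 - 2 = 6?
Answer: -242773123/31800 ≈ -7634.4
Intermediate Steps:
A(T, O) = 24 (A(T, O) = 6 + 3*6 = 6 + 18 = 24)
x(l, m) = 24 - m
b = 423/8 (b = (24 - (-7)/8) - 1*(-28) = (24 - (-7)/8) + 28 = (24 - 1*(-7/8)) + 28 = (24 + 7/8) + 28 = 199/8 + 28 = 423/8 ≈ 52.875)
(1/15900 - 13849) + 83*(22 + b) = (1/15900 - 13849) + 83*(22 + 423/8) = (1/15900 - 13849) + 83*(599/8) = -220199099/15900 + 49717/8 = -242773123/31800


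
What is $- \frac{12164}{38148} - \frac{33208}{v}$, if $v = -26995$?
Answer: $\frac{234612901}{257451315} \approx 0.91129$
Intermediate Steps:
$- \frac{12164}{38148} - \frac{33208}{v} = - \frac{12164}{38148} - \frac{33208}{-26995} = \left(-12164\right) \frac{1}{38148} - - \frac{33208}{26995} = - \frac{3041}{9537} + \frac{33208}{26995} = \frac{234612901}{257451315}$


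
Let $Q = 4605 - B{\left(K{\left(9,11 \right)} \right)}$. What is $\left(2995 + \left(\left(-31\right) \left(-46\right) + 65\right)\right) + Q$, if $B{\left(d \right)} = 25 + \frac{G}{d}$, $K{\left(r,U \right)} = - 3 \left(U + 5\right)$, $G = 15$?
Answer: $\frac{145061}{16} \approx 9066.3$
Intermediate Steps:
$K{\left(r,U \right)} = -15 - 3 U$ ($K{\left(r,U \right)} = - 3 \left(5 + U\right) = -15 - 3 U$)
$B{\left(d \right)} = 25 + \frac{15}{d}$
$Q = \frac{73285}{16}$ ($Q = 4605 - \left(25 + \frac{15}{-15 - 33}\right) = 4605 - \left(25 + \frac{15}{-48}\right) = 4605 - \left(25 + 15 \left(- \frac{1}{48}\right)\right) = 4605 - \left(25 - \frac{5}{16}\right) = 4605 - \frac{395}{16} = \frac{73285}{16} \approx 4580.3$)
$\left(2995 + \left(\left(-31\right) \left(-46\right) + 65\right)\right) + Q = \left(2995 + \left(\left(-31\right) \left(-46\right) + 65\right)\right) + \frac{73285}{16} = \left(2995 + \left(1426 + 65\right)\right) + \frac{73285}{16} = \left(2995 + 1491\right) + \frac{73285}{16} = 4486 + \frac{73285}{16} = \frac{145061}{16}$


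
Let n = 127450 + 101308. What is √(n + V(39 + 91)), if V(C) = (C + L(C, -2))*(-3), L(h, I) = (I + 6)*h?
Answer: 2*√56702 ≈ 476.24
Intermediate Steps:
L(h, I) = h*(6 + I) (L(h, I) = (6 + I)*h = h*(6 + I))
V(C) = -15*C (V(C) = (C + C*(6 - 2))*(-3) = (C + C*4)*(-3) = (C + 4*C)*(-3) = (5*C)*(-3) = -15*C)
n = 228758
√(n + V(39 + 91)) = √(228758 - 15*(39 + 91)) = √(228758 - 15*130) = √(228758 - 1950) = √226808 = 2*√56702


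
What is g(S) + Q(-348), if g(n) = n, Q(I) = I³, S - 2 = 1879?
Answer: -42142311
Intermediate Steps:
S = 1881 (S = 2 + 1879 = 1881)
g(S) + Q(-348) = 1881 + (-348)³ = 1881 - 42144192 = -42142311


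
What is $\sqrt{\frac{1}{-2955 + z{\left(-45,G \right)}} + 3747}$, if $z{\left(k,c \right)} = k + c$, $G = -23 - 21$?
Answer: $\frac{\sqrt{8679864787}}{1522} \approx 61.213$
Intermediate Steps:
$G = -44$ ($G = -23 - 21 = -44$)
$z{\left(k,c \right)} = c + k$
$\sqrt{\frac{1}{-2955 + z{\left(-45,G \right)}} + 3747} = \sqrt{\frac{1}{-2955 - 89} + 3747} = \sqrt{\frac{1}{-3044} + 3747} = \sqrt{- \frac{1}{3044} + 3747} = \sqrt{\frac{11405867}{3044}} = \frac{\sqrt{8679864787}}{1522}$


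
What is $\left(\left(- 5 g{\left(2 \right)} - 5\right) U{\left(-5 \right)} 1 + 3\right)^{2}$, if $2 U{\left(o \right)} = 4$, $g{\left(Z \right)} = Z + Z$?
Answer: $2209$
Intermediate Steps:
$g{\left(Z \right)} = 2 Z$
$U{\left(o \right)} = 2$ ($U{\left(o \right)} = \frac{1}{2} \cdot 4 = 2$)
$\left(\left(- 5 g{\left(2 \right)} - 5\right) U{\left(-5 \right)} 1 + 3\right)^{2} = \left(\left(- 5 \cdot 2 \cdot 2 - 5\right) 2 \cdot 1 + 3\right)^{2} = \left(\left(\left(-5\right) 4 - 5\right) 2 \cdot 1 + 3\right)^{2} = \left(\left(-20 - 5\right) 2 \cdot 1 + 3\right)^{2} = \left(\left(-25\right) 2 \cdot 1 + 3\right)^{2} = \left(\left(-50\right) 1 + 3\right)^{2} = \left(-50 + 3\right)^{2} = \left(-47\right)^{2} = 2209$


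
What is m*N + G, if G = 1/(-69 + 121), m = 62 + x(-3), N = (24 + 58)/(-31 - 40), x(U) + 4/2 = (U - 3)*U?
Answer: -332521/3692 ≈ -90.065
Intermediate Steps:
x(U) = -2 + U*(-3 + U) (x(U) = -2 + (U - 3)*U = -2 + (-3 + U)*U = -2 + U*(-3 + U))
N = -82/71 (N = 82/(-71) = 82*(-1/71) = -82/71 ≈ -1.1549)
m = 78 (m = 62 + (-2 + (-3)**2 - 3*(-3)) = 62 + (-2 + 9 + 9) = 62 + 16 = 78)
G = 1/52 ≈ 0.019231
m*N + G = 78*(-82/71) + 1/52 = -6396/71 + 1/52 = -332521/3692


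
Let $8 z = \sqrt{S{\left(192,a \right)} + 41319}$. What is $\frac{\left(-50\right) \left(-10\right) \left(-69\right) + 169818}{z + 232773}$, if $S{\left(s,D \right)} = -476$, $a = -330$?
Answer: $\frac{2015896116096}{3467729209013} - \frac{1082544 \sqrt{40843}}{3467729209013} \approx 0.58127$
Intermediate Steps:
$z = \frac{\sqrt{40843}}{8}$ ($z = \frac{\sqrt{-476 + 41319}}{8} = \frac{\sqrt{40843}}{8} \approx 25.262$)
$\frac{\left(-50\right) \left(-10\right) \left(-69\right) + 169818}{z + 232773} = \frac{\left(-50\right) \left(-10\right) \left(-69\right) + 169818}{\frac{\sqrt{40843}}{8} + 232773} = \frac{500 \left(-69\right) + 169818}{232773 + \frac{\sqrt{40843}}{8}} = \frac{-34500 + 169818}{232773 + \frac{\sqrt{40843}}{8}} = \frac{135318}{232773 + \frac{\sqrt{40843}}{8}}$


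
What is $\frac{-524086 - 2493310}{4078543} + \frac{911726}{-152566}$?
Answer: $- \frac{2089432866677}{311123495669} \approx -6.7158$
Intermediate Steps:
$\frac{-524086 - 2493310}{4078543} + \frac{911726}{-152566} = \left(-3017396\right) \frac{1}{4078543} + 911726 \left(- \frac{1}{152566}\right) = - \frac{3017396}{4078543} - \frac{455863}{76283} = - \frac{2089432866677}{311123495669}$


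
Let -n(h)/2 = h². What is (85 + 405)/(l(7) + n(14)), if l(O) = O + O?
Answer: -35/27 ≈ -1.2963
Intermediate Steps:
l(O) = 2*O
n(h) = -2*h²
(85 + 405)/(l(7) + n(14)) = (85 + 405)/(2*7 - 2*14²) = 490/(14 - 2*196) = 490/(14 - 392) = 490/(-378) = 490*(-1/378) = -35/27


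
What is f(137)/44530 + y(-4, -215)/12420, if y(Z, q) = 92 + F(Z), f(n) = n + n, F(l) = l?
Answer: 183043/13826565 ≈ 0.013239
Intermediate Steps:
f(n) = 2*n
y(Z, q) = 92 + Z
f(137)/44530 + y(-4, -215)/12420 = (2*137)/44530 + (92 - 4)/12420 = 274*(1/44530) + 88*(1/12420) = 137/22265 + 22/3105 = 183043/13826565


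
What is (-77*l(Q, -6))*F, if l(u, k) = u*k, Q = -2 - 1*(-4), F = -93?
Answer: -85932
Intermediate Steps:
Q = 2 (Q = -2 + 4 = 2)
l(u, k) = k*u
(-77*l(Q, -6))*F = -(-462)*2*(-93) = -77*(-12)*(-93) = 924*(-93) = -85932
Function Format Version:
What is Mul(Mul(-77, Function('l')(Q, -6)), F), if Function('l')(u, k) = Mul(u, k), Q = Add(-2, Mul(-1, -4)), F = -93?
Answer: -85932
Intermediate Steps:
Q = 2 (Q = Add(-2, 4) = 2)
Function('l')(u, k) = Mul(k, u)
Mul(Mul(-77, Function('l')(Q, -6)), F) = Mul(Mul(-77, Mul(-6, 2)), -93) = Mul(Mul(-77, -12), -93) = Mul(924, -93) = -85932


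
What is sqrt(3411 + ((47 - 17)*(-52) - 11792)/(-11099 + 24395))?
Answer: sqrt(9419240406)/1662 ≈ 58.395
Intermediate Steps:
sqrt(3411 + ((47 - 17)*(-52) - 11792)/(-11099 + 24395)) = sqrt(3411 + (30*(-52) - 11792)/13296) = sqrt(3411 + (-1560 - 11792)*(1/13296)) = sqrt(3411 - 13352*1/13296) = sqrt(3411 - 1669/1662) = sqrt(5667413/1662) = sqrt(9419240406)/1662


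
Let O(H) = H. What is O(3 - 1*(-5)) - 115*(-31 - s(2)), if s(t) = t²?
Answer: 4033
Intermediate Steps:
O(3 - 1*(-5)) - 115*(-31 - s(2)) = (3 - 1*(-5)) - 115*(-31 - 1*2²) = (3 + 5) - 115*(-31 - 1*4) = 8 - 115*(-31 - 4) = 8 - 115*(-35) = 8 + 4025 = 4033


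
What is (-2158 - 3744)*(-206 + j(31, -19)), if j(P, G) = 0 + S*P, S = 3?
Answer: 666926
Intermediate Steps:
j(P, G) = 3*P (j(P, G) = 0 + 3*P = 3*P)
(-2158 - 3744)*(-206 + j(31, -19)) = (-2158 - 3744)*(-206 + 3*31) = -5902*(-206 + 93) = -5902*(-113) = 666926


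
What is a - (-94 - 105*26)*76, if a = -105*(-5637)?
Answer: 806509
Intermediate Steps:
a = 591885
a - (-94 - 105*26)*76 = 591885 - (-94 - 105*26)*76 = 591885 - (-94 - 2730)*76 = 591885 - (-2824)*76 = 591885 - 1*(-214624) = 591885 + 214624 = 806509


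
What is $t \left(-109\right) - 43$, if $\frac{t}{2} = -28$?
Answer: $6061$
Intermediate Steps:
$t = -56$ ($t = 2 \left(-28\right) = -56$)
$t \left(-109\right) - 43 = \left(-56\right) \left(-109\right) - 43 = 6104 - 43 = 6061$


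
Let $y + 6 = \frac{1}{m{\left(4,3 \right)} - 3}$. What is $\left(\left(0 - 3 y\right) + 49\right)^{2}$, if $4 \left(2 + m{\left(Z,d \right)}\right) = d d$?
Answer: $\frac{561001}{121} \approx 4636.4$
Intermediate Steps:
$m{\left(Z,d \right)} = -2 + \frac{d^{2}}{4}$ ($m{\left(Z,d \right)} = -2 + \frac{d d}{4} = -2 + \frac{d^{2}}{4}$)
$y = - \frac{70}{11}$ ($y = -6 + \frac{1}{\left(-2 + \frac{3^{2}}{4}\right) - 3} = -6 + \frac{1}{\left(-2 + \frac{1}{4} \cdot 9\right) - 3} = -6 + \frac{1}{\left(-2 + \frac{9}{4}\right) - 3} = -6 + \frac{1}{\frac{1}{4} - 3} = -6 + \frac{1}{- \frac{11}{4}} = -6 - \frac{4}{11} = - \frac{70}{11} \approx -6.3636$)
$\left(\left(0 - 3 y\right) + 49\right)^{2} = \left(\left(0 - 3 \left(- \frac{70}{11}\right)\right) + 49\right)^{2} = \left(\left(0 - - \frac{210}{11}\right) + 49\right)^{2} = \left(\left(0 + \frac{210}{11}\right) + 49\right)^{2} = \left(\frac{210}{11} + 49\right)^{2} = \left(\frac{749}{11}\right)^{2} = \frac{561001}{121}$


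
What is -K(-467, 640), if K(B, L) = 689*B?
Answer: 321763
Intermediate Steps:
-K(-467, 640) = -689*(-467) = -1*(-321763) = 321763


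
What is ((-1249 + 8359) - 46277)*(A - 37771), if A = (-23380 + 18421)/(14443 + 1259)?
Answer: 7743122689189/5234 ≈ 1.4794e+9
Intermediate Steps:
A = -1653/5234 (A = -4959/15702 = -4959*1/15702 = -1653/5234 ≈ -0.31582)
((-1249 + 8359) - 46277)*(A - 37771) = ((-1249 + 8359) - 46277)*(-1653/5234 - 37771) = (7110 - 46277)*(-197695067/5234) = -39167*(-197695067/5234) = 7743122689189/5234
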